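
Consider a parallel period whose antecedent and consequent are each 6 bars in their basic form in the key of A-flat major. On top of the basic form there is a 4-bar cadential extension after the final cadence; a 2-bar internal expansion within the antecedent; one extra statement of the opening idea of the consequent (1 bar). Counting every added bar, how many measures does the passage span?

Basic parallel period: 6 + 6 = 12 bars.
12 (basic form) + 4 (cadential extension) + 2 (internal expansion) + 1 (extra statement) = 19.

19 measures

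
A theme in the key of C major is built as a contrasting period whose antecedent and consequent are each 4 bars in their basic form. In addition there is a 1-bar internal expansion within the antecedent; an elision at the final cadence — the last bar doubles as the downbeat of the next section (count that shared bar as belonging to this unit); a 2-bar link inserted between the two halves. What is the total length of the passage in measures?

Basic contrasting period: 4 + 4 = 8 bars.
8 (basic form) + 1 (internal expansion) + 2 (link) = 11.
The elision shares a bar with the next section but does not change this unit's count.

11 measures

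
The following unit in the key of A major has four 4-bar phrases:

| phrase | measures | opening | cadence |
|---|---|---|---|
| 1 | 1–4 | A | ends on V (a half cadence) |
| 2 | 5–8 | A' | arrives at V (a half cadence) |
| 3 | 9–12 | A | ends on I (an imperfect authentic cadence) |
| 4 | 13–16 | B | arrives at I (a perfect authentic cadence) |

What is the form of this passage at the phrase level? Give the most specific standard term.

parallel double period

Four phrases in two halves: the first half (bars 1-8) ends with a half cadence, the second (mm. 9–16) with a perfect authentic cadence — a large antecedent–consequent pair, i.e. a double period.
Phrase 3 begins with the same material as phrase 1, making it parallel.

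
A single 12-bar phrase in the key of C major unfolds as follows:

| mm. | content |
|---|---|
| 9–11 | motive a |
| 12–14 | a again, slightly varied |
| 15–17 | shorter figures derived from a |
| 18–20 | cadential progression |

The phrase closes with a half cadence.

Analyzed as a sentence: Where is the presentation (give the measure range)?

The presentation of a sentence is the basic idea (mm. 9–11) plus its repetition (bars 12-14); the presentation is therefore bars 9–14.

measures 9–14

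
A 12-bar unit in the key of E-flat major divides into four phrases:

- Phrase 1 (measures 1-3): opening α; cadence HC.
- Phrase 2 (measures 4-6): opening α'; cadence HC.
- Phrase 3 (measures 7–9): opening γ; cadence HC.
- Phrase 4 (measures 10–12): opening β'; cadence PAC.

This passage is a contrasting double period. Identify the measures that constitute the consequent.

In a double period the four phrases pair into a large antecedent (phrases 1–2, ending half cadence) and a large consequent (phrases 3–4, ending perfect authentic cadence). The consequent spans mm. 7–12.

measures 7–12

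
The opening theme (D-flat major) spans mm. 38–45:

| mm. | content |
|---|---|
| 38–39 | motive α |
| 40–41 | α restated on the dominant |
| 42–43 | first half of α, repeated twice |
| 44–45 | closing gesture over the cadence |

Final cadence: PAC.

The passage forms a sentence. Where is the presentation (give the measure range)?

The presentation of a sentence is the basic idea (mm. 38–39) plus its repetition (mm. 40–41); the presentation is therefore bars 38–41.

measures 38–41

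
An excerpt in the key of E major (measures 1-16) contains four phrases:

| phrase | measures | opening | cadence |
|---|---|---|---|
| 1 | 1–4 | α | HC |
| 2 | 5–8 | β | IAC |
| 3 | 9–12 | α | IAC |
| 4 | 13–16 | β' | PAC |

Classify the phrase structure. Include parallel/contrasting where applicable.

Four phrases in two halves: the first half (mm. 1–8) ends with an imperfect authentic cadence, the second (mm. 9–16) with a perfect authentic cadence — a large antecedent–consequent pair, i.e. a double period.
Phrase 3 begins with the same material as phrase 1, making it parallel.

parallel double period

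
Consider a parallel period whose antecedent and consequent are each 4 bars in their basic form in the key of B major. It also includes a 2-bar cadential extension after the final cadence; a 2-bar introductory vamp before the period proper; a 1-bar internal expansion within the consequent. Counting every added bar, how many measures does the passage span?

13 measures

Basic parallel period: 4 + 4 = 8 bars.
8 (basic form) + 2 (cadential extension) + 2 (introduction) + 1 (internal expansion) = 13.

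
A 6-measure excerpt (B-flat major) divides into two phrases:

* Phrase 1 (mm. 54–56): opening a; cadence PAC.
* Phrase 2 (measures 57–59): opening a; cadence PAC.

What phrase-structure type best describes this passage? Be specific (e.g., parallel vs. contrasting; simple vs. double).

Both phrases have the same opening (a) and the same cadence (perfect authentic cadence): the second is a restatement, not a consequent, so this is a repeated phrase rather than a period.

repeated phrase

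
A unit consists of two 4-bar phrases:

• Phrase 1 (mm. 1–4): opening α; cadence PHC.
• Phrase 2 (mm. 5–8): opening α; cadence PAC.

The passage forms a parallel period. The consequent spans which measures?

measures 5–8

The antecedent is the phrase ending with the weaker cadence (Phrygian half cadence, phrase 1) and the consequent the one ending more conclusively (perfect authentic cadence, phrase 2); the consequent is mm. 5–8.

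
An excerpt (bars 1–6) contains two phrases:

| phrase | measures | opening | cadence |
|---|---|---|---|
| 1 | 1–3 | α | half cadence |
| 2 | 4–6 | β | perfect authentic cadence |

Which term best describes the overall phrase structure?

Phrase 1 ends with a half cadence (weaker) and phrase 2 with a perfect authentic cadence (stronger): antecedent + consequent = a period.
The two phrases open with different material (α / β), so the period is contrasting.

contrasting period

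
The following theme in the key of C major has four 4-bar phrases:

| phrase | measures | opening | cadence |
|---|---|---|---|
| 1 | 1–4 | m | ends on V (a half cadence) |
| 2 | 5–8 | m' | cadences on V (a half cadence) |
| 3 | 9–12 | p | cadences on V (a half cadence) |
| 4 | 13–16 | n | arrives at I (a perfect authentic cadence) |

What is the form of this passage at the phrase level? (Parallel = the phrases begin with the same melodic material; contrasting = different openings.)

contrasting double period

Four phrases in two halves: the first half (bars 1-8) ends with a half cadence, the second (bars 9–16) with a perfect authentic cadence — a large antecedent–consequent pair, i.e. a double period.
Phrase 3 begins with different material from phrase 1, making it contrasting.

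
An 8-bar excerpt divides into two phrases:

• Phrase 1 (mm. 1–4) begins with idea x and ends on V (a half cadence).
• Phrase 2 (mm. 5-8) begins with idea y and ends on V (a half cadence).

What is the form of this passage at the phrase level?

phrase group

The second phrase closes with a half cadence, which is not stronger than the first phrase's half cadence; without a weak→strong cadential pair there is no antecedent–consequent relationship, so this is a phrase group rather than a period.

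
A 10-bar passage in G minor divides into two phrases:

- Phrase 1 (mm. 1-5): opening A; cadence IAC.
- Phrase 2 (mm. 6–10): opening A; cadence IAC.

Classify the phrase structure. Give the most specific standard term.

repeated phrase

Both phrases have the same opening (A) and the same cadence (imperfect authentic cadence): the second is a restatement, not a consequent, so this is a repeated phrase rather than a period.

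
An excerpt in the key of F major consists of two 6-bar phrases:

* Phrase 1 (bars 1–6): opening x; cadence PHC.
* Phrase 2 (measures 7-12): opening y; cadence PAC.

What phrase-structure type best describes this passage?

contrasting period

Phrase 1 ends with a Phrygian half cadence (weaker) and phrase 2 with a perfect authentic cadence (stronger): antecedent + consequent = a period.
The two phrases open with different material (x / y), so the period is contrasting.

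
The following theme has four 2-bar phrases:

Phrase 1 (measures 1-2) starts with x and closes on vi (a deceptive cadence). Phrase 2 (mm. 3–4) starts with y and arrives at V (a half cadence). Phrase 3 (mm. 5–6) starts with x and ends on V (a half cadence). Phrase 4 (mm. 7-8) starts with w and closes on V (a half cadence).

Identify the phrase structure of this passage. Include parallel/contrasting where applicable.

Phrase 4 ends with a half cadence, no stronger than phrase 2's half cadence, so the four phrases do not form a double period; nor do phrases 3–4 duplicate 1–2, so it is not a repeated period. With no phrase reaching a conclusive cadence, the passage is a phrase group.

phrase group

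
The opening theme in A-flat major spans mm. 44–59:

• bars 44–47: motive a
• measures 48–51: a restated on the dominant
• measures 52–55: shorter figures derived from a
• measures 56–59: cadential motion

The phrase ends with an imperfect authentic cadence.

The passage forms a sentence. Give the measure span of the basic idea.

measures 44–47

The presentation of a sentence is the basic idea (mm. 44–47) plus its repetition (bars 48-51); the basic idea is therefore bars 44–47.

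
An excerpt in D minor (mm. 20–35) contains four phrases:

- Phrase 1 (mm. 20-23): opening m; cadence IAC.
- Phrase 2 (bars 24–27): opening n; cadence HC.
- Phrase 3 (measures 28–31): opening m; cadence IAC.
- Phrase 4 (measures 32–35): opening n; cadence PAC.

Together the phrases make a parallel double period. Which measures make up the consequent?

In a double period the first pair of phrases (ending half cadence) is the large antecedent and the second pair (ending perfect authentic cadence) is the large consequent; the consequent is measures 28–35.

measures 28–35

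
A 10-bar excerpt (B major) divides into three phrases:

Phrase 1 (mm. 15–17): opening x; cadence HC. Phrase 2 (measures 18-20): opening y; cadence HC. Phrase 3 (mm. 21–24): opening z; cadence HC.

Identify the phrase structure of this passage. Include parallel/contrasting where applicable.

phrase group

The final phrase closes with a half cadence, which is not stronger than the preceding half cadence; the 3 phrases lack an overall antecedent–consequent design and so form a phrase group.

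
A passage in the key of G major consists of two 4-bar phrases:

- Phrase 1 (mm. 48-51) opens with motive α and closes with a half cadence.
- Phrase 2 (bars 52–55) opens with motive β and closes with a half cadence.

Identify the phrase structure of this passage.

phrase group

The second phrase closes with a half cadence, which is not stronger than the first phrase's half cadence; without a weak→strong cadential pair there is no antecedent–consequent relationship, so this is a phrase group rather than a period.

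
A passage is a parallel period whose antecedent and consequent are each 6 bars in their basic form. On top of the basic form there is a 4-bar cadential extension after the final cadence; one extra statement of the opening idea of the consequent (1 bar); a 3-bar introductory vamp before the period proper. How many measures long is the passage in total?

Basic parallel period: 6 + 6 = 12 bars.
12 (basic form) + 4 (cadential extension) + 1 (extra statement) + 3 (introduction) = 20.

20 measures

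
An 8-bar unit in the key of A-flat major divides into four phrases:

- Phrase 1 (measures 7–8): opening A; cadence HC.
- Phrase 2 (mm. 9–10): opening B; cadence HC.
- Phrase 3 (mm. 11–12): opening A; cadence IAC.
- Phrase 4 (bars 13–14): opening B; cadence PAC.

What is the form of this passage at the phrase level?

parallel double period

Four phrases in two halves: the first half (bars 7–10) ends with a half cadence, the second (bars 11–14) with a perfect authentic cadence — a large antecedent–consequent pair, i.e. a double period.
Phrase 3 begins with the same material as phrase 1, making it parallel.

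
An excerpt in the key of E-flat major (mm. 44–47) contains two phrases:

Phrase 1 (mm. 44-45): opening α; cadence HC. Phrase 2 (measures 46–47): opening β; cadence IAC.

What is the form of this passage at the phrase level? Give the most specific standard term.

contrasting period

Phrase 1 ends with a half cadence (weaker) and phrase 2 with an imperfect authentic cadence (stronger): antecedent + consequent = a period.
The two phrases open with different material (α / β), so the period is contrasting.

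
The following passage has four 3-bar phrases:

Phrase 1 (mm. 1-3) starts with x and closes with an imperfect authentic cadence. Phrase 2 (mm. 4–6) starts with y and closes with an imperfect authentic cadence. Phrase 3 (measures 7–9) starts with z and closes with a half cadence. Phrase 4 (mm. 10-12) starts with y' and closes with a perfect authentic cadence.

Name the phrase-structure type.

contrasting double period

Four phrases in two halves: the first half (measures 1–6) ends with an imperfect authentic cadence, the second (bars 7–12) with a perfect authentic cadence — a large antecedent–consequent pair, i.e. a double period.
Phrase 3 begins with different material from phrase 1, making it contrasting.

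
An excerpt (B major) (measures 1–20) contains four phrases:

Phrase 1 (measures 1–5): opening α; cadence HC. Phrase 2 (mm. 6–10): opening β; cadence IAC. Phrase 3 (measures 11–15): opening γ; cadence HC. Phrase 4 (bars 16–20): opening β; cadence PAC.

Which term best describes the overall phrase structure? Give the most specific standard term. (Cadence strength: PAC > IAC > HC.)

contrasting double period

Four phrases in two halves: the first half (mm. 1–10) ends with an imperfect authentic cadence, the second (measures 11-20) with a perfect authentic cadence — a large antecedent–consequent pair, i.e. a double period.
Phrase 3 begins with different material from phrase 1, making it contrasting.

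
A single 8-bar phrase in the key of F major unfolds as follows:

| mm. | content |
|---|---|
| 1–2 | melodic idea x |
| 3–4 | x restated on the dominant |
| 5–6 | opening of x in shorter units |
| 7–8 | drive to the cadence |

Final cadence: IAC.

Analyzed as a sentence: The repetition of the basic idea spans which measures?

measures 3–4

The presentation of a sentence is the basic idea (bars 1-2) plus its repetition (measures 3-4); the repetition of the basic idea is therefore mm. 3–4.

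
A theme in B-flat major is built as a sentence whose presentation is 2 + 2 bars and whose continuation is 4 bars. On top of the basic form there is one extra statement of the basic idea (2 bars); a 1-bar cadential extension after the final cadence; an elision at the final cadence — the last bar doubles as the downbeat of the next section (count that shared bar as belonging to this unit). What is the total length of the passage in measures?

11 measures

Basic sentence: 2 + 2 + 4 = 8 bars.
8 (basic form) + 2 (extra statement) + 1 (cadential extension) = 11.
The elision shares a bar with the next section but does not change this unit's count.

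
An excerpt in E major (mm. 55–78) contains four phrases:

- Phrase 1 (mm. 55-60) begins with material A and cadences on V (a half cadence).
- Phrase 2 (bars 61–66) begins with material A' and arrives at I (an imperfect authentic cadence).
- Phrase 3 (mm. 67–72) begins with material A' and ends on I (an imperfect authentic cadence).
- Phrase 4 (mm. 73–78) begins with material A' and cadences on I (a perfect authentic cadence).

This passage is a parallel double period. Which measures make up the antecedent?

measures 55–66

In a double period the four phrases pair into a large antecedent (phrases 1–2, ending imperfect authentic cadence) and a large consequent (phrases 3–4, ending perfect authentic cadence). The antecedent spans mm. 55–66.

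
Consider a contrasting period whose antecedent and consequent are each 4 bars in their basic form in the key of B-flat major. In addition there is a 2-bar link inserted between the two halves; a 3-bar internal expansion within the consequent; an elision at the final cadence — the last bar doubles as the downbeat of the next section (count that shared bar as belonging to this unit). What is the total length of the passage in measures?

13 measures

Basic contrasting period: 4 + 4 = 8 bars.
8 (basic form) + 2 (link) + 3 (internal expansion) = 13.
The elision shares a bar with the next section but does not change this unit's count.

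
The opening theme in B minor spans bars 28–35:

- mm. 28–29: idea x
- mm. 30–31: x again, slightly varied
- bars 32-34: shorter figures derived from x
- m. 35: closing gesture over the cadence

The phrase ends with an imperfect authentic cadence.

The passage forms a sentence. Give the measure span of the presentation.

The presentation of a sentence is the basic idea (measures 28–29) plus its repetition (mm. 30–31); the presentation is therefore bars 28–31.

measures 28–31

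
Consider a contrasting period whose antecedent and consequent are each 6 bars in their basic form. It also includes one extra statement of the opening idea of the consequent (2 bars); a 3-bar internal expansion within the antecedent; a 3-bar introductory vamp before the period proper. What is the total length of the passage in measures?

20 measures

Basic contrasting period: 6 + 6 = 12 bars.
12 (basic form) + 2 (extra statement) + 3 (internal expansion) + 3 (introduction) = 20.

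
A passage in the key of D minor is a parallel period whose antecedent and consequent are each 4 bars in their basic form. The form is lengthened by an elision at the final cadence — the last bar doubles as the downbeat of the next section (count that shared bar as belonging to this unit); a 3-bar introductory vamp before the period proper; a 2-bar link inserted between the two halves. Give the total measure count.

13 measures

Basic parallel period: 4 + 4 = 8 bars.
8 (basic form) + 3 (introduction) + 2 (link) = 13.
The elision shares a bar with the next section but does not change this unit's count.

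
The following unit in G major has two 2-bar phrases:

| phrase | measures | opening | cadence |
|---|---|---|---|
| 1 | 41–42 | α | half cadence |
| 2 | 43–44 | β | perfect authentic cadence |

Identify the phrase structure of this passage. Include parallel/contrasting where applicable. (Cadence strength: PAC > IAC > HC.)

Phrase 1 ends with a half cadence (weaker) and phrase 2 with a perfect authentic cadence (stronger): antecedent + consequent = a period.
The two phrases open with different material (α / β), so the period is contrasting.

contrasting period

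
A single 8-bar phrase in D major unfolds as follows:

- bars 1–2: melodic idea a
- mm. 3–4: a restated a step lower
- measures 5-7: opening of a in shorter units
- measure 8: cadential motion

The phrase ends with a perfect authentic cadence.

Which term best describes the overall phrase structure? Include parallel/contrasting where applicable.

Basic idea (mm. 1–2) + its repetition (bars 3-4) form the presentation; fragmentation and cadence (measures 5-8) form the continuation — the 8-bar whole is a sentence.

sentence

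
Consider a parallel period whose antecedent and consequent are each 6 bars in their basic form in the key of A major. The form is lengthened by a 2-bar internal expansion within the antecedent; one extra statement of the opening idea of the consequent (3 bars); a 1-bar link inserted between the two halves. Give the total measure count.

18 measures

Basic parallel period: 6 + 6 = 12 bars.
12 (basic form) + 2 (internal expansion) + 3 (extra statement) + 1 (link) = 18.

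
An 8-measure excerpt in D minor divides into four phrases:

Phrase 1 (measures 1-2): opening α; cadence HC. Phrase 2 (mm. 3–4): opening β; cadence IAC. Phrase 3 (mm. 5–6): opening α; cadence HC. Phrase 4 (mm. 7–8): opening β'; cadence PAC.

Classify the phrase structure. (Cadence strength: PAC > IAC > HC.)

parallel double period

Four phrases in two halves: the first half (mm. 1–4) ends with an imperfect authentic cadence, the second (bars 5–8) with a perfect authentic cadence — a large antecedent–consequent pair, i.e. a double period.
Phrase 3 begins with the same material as phrase 1, making it parallel.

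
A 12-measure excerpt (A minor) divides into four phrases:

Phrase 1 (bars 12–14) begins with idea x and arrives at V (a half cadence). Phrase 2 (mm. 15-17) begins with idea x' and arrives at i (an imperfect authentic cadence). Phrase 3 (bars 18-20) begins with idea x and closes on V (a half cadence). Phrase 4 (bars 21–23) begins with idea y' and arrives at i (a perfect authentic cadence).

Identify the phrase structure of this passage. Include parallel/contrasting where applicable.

parallel double period

Four phrases in two halves: the first half (mm. 12–17) ends with an imperfect authentic cadence, the second (mm. 18-23) with a perfect authentic cadence — a large antecedent–consequent pair, i.e. a double period.
Phrase 3 begins with the same material as phrase 1, making it parallel.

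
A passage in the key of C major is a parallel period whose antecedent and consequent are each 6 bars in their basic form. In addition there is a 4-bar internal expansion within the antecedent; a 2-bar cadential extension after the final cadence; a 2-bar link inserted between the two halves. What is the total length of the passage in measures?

Basic parallel period: 6 + 6 = 12 bars.
12 (basic form) + 4 (internal expansion) + 2 (cadential extension) + 2 (link) = 20.

20 measures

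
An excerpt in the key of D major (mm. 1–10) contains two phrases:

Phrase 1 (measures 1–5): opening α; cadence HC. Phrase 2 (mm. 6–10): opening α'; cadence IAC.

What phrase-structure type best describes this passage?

Phrase 1 ends with a half cadence (weaker) and phrase 2 with an imperfect authentic cadence (stronger): antecedent + consequent = a period.
The two phrases open with the same material (α / α'), so the period is parallel.

parallel period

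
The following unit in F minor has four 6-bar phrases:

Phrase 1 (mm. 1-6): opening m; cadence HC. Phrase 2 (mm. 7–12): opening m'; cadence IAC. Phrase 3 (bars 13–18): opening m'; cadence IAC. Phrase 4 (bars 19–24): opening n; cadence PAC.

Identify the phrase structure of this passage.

parallel double period

Four phrases in two halves: the first half (mm. 1-12) ends with an imperfect authentic cadence, the second (mm. 13–24) with a perfect authentic cadence — a large antecedent–consequent pair, i.e. a double period.
Phrase 3 begins with the same material as phrase 1, making it parallel.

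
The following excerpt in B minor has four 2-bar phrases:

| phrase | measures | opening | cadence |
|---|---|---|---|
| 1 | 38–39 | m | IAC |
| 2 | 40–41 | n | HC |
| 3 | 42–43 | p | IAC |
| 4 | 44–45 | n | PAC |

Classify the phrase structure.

contrasting double period

Four phrases in two halves: the first half (bars 38–41) ends with a half cadence, the second (mm. 42-45) with a perfect authentic cadence — a large antecedent–consequent pair, i.e. a double period.
Phrase 3 begins with different material from phrase 1, making it contrasting.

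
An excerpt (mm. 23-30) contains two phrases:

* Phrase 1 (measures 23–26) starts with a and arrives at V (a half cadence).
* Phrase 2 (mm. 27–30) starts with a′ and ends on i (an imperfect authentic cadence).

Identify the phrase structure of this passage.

Phrase 1 ends with a half cadence (weaker) and phrase 2 with an imperfect authentic cadence (stronger): antecedent + consequent = a period.
The two phrases open with the same material (a / a′), so the period is parallel.

parallel period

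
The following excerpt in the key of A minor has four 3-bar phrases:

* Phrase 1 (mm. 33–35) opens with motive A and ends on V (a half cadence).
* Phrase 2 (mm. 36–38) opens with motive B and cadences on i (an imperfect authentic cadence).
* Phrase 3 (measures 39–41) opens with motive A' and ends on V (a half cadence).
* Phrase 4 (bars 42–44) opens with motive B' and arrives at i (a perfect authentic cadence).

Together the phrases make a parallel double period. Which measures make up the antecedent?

In a double period the first pair of phrases (ending imperfect authentic cadence) is the large antecedent and the second pair (ending perfect authentic cadence) is the large consequent; the antecedent is measures 33–38.

measures 33–38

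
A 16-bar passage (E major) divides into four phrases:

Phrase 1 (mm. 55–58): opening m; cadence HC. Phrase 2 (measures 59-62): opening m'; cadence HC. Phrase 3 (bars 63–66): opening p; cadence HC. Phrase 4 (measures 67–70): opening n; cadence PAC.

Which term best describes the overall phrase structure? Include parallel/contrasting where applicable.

contrasting double period

Four phrases in two halves: the first half (measures 55–62) ends with a half cadence, the second (measures 63-70) with a perfect authentic cadence — a large antecedent–consequent pair, i.e. a double period.
Phrase 3 begins with different material from phrase 1, making it contrasting.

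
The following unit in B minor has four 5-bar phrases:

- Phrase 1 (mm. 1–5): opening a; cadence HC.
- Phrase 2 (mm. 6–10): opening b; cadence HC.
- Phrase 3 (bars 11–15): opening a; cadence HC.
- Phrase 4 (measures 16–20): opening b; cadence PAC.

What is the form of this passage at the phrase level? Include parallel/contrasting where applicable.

parallel double period

Four phrases in two halves: the first half (bars 1–10) ends with a half cadence, the second (bars 11–20) with a perfect authentic cadence — a large antecedent–consequent pair, i.e. a double period.
Phrase 3 begins with the same material as phrase 1, making it parallel.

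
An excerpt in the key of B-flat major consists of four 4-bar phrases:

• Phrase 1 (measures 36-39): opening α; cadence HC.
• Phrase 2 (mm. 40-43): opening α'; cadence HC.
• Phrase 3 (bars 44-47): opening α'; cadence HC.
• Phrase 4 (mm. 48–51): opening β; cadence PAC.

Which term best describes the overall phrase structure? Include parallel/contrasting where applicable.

parallel double period

Four phrases in two halves: the first half (measures 36-43) ends with a half cadence, the second (mm. 44–51) with a perfect authentic cadence — a large antecedent–consequent pair, i.e. a double period.
Phrase 3 begins with the same material as phrase 1, making it parallel.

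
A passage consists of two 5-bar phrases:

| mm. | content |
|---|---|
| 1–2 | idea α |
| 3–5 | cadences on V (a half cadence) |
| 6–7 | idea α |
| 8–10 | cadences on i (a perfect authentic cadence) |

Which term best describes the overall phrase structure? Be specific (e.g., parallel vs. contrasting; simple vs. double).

Phrase 1 ends with a half cadence (weaker) and phrase 2 with a perfect authentic cadence (stronger): antecedent + consequent = a period.
The two phrases open with the same material (α / α), so the period is parallel.

parallel period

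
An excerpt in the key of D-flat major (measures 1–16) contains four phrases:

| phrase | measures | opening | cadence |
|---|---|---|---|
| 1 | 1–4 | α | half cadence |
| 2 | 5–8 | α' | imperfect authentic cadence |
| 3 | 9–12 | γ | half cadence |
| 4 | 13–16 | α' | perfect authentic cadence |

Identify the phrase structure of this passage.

Four phrases in two halves: the first half (bars 1–8) ends with an imperfect authentic cadence, the second (measures 9–16) with a perfect authentic cadence — a large antecedent–consequent pair, i.e. a double period.
Phrase 3 begins with different material from phrase 1, making it contrasting.

contrasting double period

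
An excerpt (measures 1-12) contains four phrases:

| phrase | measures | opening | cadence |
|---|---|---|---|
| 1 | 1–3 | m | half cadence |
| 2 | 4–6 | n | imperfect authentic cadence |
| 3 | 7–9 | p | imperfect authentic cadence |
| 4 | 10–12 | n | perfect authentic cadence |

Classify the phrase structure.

contrasting double period

Four phrases in two halves: the first half (measures 1–6) ends with an imperfect authentic cadence, the second (mm. 7–12) with a perfect authentic cadence — a large antecedent–consequent pair, i.e. a double period.
Phrase 3 begins with different material from phrase 1, making it contrasting.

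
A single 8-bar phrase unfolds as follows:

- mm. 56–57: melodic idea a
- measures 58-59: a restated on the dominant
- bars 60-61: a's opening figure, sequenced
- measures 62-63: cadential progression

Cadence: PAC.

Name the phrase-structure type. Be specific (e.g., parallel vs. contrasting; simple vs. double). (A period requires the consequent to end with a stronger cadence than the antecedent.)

Basic idea (mm. 56–57) + its repetition (measures 58-59) form the presentation; fragmentation and cadence (mm. 60–63) form the continuation — the 8-bar whole is a sentence.

sentence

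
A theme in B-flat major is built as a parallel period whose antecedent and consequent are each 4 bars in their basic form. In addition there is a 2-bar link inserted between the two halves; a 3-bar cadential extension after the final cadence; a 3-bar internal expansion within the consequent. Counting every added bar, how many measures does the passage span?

Basic parallel period: 4 + 4 = 8 bars.
8 (basic form) + 2 (link) + 3 (cadential extension) + 3 (internal expansion) = 16.

16 measures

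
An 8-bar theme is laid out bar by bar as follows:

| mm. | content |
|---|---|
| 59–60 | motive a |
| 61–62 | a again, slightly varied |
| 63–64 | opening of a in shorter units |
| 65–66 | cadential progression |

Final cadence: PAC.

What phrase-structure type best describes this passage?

Basic idea (bars 59–60) + its repetition (mm. 61–62) form the presentation; fragmentation and cadence (measures 63–66) form the continuation — the 8-bar whole is a sentence.

sentence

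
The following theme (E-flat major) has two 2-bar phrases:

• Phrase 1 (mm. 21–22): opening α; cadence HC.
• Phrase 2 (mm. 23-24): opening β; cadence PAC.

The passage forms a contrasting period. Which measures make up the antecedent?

The phrase ending with the weaker cadence (half cadence) is the antecedent; the one ending more conclusively (perfect authentic cadence) is the consequent. The antecedent is measures 21–22.

measures 21–22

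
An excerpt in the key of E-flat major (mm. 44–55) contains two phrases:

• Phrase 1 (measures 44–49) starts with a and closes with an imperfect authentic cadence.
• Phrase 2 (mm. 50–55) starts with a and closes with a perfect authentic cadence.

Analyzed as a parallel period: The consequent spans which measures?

measures 50–55

The antecedent is the phrase ending with the weaker cadence (imperfect authentic cadence, phrase 1) and the consequent the one ending more conclusively (perfect authentic cadence, phrase 2); the consequent is measures 50–55.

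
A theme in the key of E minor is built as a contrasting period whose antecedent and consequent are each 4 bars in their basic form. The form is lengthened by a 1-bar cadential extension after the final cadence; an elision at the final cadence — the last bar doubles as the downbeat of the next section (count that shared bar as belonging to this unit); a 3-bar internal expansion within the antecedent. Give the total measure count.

12 measures

Basic contrasting period: 4 + 4 = 8 bars.
8 (basic form) + 1 (cadential extension) + 3 (internal expansion) = 12.
The elision shares a bar with the next section but does not change this unit's count.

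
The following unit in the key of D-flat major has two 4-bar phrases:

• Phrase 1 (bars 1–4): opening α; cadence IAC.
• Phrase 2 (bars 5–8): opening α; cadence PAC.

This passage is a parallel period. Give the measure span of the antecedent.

measures 1–4

The antecedent is the phrase ending with the weaker cadence (imperfect authentic cadence, phrase 1) and the consequent the one ending more conclusively (perfect authentic cadence, phrase 2); the antecedent is mm. 1–4.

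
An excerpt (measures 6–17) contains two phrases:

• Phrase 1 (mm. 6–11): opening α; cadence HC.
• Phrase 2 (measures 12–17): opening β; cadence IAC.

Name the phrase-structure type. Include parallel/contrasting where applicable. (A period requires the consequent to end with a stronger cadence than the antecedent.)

contrasting period

Phrase 1 ends with a half cadence (weaker) and phrase 2 with an imperfect authentic cadence (stronger): antecedent + consequent = a period.
The two phrases open with different material (α / β), so the period is contrasting.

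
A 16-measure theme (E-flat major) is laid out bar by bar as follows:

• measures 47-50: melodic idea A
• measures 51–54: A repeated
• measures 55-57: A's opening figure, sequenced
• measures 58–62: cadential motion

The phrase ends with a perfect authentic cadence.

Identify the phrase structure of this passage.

sentence

Basic idea (bars 47–50) + its repetition (bars 51–54) form the presentation; fragmentation and cadence (bars 55–62) form the continuation — the 16-bar whole is a sentence.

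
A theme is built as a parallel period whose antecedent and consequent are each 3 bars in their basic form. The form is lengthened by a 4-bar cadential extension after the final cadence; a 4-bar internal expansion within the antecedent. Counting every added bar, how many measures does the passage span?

14 measures

Basic parallel period: 3 + 3 = 6 bars.
6 (basic form) + 4 (cadential extension) + 4 (internal expansion) = 14.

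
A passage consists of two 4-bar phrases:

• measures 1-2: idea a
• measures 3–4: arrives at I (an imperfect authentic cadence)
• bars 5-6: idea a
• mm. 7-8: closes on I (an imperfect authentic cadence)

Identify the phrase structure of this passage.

Both phrases have the same opening (a) and the same cadence (imperfect authentic cadence): the second is a restatement, not a consequent, so this is a repeated phrase rather than a period.

repeated phrase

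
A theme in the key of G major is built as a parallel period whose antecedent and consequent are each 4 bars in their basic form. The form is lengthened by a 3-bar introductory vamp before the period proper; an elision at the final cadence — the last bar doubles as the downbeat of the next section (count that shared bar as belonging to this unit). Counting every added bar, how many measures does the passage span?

11 measures

Basic parallel period: 4 + 4 = 8 bars.
8 (basic form) + 3 (introduction) = 11.
The elision shares a bar with the next section but does not change this unit's count.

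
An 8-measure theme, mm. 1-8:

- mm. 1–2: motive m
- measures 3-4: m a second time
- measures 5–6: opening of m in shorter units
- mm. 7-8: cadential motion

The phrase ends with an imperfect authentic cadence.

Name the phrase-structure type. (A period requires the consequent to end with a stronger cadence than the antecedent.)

sentence

Basic idea (mm. 1-2) + its repetition (mm. 3-4) form the presentation; fragmentation and cadence (measures 5-8) form the continuation — the 8-bar whole is a sentence.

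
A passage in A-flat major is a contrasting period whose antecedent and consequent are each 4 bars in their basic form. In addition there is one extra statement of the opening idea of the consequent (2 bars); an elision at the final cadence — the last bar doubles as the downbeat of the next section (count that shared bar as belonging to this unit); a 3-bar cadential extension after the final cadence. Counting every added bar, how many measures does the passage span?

13 measures

Basic contrasting period: 4 + 4 = 8 bars.
8 (basic form) + 2 (extra statement) + 3 (cadential extension) = 13.
The elision shares a bar with the next section but does not change this unit's count.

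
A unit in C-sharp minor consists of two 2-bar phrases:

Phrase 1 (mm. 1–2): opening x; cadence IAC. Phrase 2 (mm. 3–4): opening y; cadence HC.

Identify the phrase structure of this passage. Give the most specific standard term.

The second phrase closes with a half cadence, which is not stronger than the first phrase's imperfect authentic cadence; without a weak→strong cadential pair there is no antecedent–consequent relationship, so this is a phrase group rather than a period.

phrase group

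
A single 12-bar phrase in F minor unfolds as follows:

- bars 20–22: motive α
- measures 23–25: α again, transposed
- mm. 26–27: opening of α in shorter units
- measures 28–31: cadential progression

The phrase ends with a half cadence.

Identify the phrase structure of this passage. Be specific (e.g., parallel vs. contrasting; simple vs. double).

sentence

Basic idea (mm. 20–22) + its repetition (measures 23-25) form the presentation; fragmentation and cadence (mm. 26–31) form the continuation — the 12-bar whole is a sentence.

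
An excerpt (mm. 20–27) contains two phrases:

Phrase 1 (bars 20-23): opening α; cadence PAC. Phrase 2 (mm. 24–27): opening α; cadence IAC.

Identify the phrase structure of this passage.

phrase group

The second phrase closes with an imperfect authentic cadence, which is not stronger than the first phrase's perfect authentic cadence; without a weak→strong cadential pair there is no antecedent–consequent relationship, so this is a phrase group rather than a period.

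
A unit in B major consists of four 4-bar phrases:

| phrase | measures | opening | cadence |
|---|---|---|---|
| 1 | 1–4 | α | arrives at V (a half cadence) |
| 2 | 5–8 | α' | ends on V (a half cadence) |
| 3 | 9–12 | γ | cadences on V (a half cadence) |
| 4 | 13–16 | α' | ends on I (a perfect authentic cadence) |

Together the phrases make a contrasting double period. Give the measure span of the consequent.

In a double period the first pair of phrases (ending half cadence) is the large antecedent and the second pair (ending perfect authentic cadence) is the large consequent; the consequent is measures 9–16.

measures 9–16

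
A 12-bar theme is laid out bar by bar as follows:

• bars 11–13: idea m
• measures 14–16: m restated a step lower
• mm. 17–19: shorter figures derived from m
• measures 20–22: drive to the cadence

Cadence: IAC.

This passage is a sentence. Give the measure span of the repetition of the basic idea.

measures 14–16

The presentation of a sentence is the basic idea (mm. 11–13) plus its repetition (mm. 14–16); the repetition of the basic idea is therefore measures 14-16.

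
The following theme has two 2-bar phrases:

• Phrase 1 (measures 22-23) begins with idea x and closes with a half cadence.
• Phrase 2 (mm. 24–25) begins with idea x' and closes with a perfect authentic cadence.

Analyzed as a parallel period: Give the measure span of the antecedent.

The antecedent is the phrase ending with the weaker cadence (half cadence, phrase 1) and the consequent the one ending more conclusively (perfect authentic cadence, phrase 2); the antecedent is measures 22–23.

measures 22–23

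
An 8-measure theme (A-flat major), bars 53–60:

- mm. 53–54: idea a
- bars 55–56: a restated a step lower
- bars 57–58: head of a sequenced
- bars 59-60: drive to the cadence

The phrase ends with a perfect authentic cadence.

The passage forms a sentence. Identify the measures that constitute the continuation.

measures 57–60

After the presentation (measures 53–56), the continuation covers the fragmentation through the cadence: bars 57-60.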